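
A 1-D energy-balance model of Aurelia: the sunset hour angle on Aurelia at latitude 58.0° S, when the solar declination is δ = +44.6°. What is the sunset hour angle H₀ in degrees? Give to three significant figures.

cos H₀ = −tan φ · tan δ = 1.5781 ≥ 1, so the host star never rises (polar night) and H₀ = 0.

H₀ = 0.00°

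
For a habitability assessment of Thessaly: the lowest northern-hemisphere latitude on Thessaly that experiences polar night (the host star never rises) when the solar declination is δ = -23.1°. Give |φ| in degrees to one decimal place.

|φ| = 66.9°

Polar night requires cos H₀ = −tan φ tan δ ≥ 1, i.e. tan φ tan δ ≤ −1.
The boundary is |tan φ| · |tan δ| = 1, so |φ| = 90° − |δ| = 90° − 23.1° = 66.9° in the northern hemisphere.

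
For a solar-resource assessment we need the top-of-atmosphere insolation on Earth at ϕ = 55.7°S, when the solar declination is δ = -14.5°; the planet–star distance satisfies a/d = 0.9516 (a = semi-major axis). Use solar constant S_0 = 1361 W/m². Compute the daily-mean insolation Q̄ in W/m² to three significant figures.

cos h₀ = −tan(-55.7°) tan(-14.500°) = -0.3791, h₀ = 1.9596 rad.
Bracket: h₀ sin ϕ sin δ + cos ϕ cos δ sin h₀ = 1.9596×-0.82610×-0.25038 + 0.56353×0.96815×0.92535 = 0.405322 + 0.504854 = 0.910176.
Inverse-square distance factor (a/d)² = 0.9516² = 0.905543.
Q̄ = (S_0/π) × 0.905543 × [bracket] = (1361/π) × 0.905543 × 0.910176 = 357.1 W/m².

Q̄ ≈ 357 W/m²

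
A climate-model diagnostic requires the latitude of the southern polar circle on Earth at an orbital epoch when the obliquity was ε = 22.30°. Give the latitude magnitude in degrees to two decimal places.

67.70°

The polar circle is the lowest latitude that experiences at least one full rotation of continuous darkness at the northern-summer solstice; it lies at |φ| = 90° − ε = 90° − 22.30° = 67.70°.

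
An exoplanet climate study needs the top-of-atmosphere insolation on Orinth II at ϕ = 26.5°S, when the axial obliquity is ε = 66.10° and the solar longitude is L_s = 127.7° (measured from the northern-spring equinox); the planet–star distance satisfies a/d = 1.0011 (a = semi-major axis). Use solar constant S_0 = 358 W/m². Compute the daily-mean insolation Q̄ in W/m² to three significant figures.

Solar declination: sin δ = sin ε · sin L_s = sin 66.10° × sin 127.7° = 0.72338, so δ = +46.334°.
cos h₀ = −tan(-26.5°) tan(+46.334°) = 0.5224, h₀ = 1.0212 rad.
Bracket: h₀ sin ϕ sin δ + cos ϕ cos δ sin h₀ = 1.0212×-0.44620×0.72338 + 0.89493×0.69045×0.85273 = -0.329615 + 0.526906 = 0.197291.
Inverse-square distance factor (a/d)² = 1.0011² = 1.002201.
Q̄ = (S_0/π) × 1.002201 × [bracket] = (358/π) × 1.002201 × 0.197291 = 22.53 W/m².

Q̄ ≈ 22.5 W/m²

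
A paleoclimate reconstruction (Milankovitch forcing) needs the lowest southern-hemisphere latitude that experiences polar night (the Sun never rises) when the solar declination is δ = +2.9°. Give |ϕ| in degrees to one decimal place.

|ϕ| = 87.1°

Polar night requires cos h₀ = −tan ϕ tan δ ≥ 1, i.e. tan ϕ tan δ ≤ −1.
The boundary is |tan ϕ| · |tan δ| = 1, so |ϕ| = 90° − |δ| = 90° − 2.9° = 87.1° in the southern hemisphere.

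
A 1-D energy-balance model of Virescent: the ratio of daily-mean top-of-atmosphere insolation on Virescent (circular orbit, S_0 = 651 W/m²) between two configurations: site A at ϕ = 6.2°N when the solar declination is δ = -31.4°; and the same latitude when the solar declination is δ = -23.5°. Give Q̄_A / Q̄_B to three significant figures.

Q̄_A / Q̄_B ≈ 0.902

— Configuration A (ϕ=+6.2°):
cos h₀ = −tan(+6.2°) tan(-31.400°) = 0.0663, h₀ = 1.5044 rad.
Bracket: h₀ sin ϕ sin δ + cos ϕ cos δ sin h₀ = 1.5044×0.10800×-0.52101 + 0.99415×0.85355×0.99780 = -0.084651 + 0.846690 = 0.762039.
Q̄ = (S_0/π) × [bracket] = (651/π) × 0.762039 = 157.91 W/m².
— Configuration B (ϕ=+6.2°):
cos h₀ = −tan(+6.2°) tan(-23.500°) = 0.0472, h₀ = 1.5235 rad.
Bracket: h₀ sin ϕ sin δ + cos ϕ cos δ sin h₀ = 1.5235×0.10800×-0.39875 + 0.99415×0.91706×0.99888 = -0.065610 + 0.910674 = 0.845064.
Q̄ = (S_0/π) × [bracket] = (651/π) × 0.845064 = 175.11 W/m².
Ratio Q̄_A / Q̄_B = 157.91 / 175.11 = 0.9018.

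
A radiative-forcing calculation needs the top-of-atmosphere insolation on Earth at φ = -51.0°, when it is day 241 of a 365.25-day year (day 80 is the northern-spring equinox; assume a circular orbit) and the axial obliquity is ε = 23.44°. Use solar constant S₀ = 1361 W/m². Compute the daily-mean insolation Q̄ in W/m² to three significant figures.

Solar longitude: λ_s = 360° × (241 − 80)/365.25 = 158.686°.
sin δ = sin 23.44° × sin 158.686° = 0.14459, so δ = +8.313°.
cos H₀ = −tan(-51.0°) tan(+8.313°) = 0.1804, H₀ = 1.3894 rad.
Bracket: H₀ sin φ sin δ + cos φ cos δ sin H₀ = 1.3894×-0.77715×0.14459 + 0.62932×0.98949×0.98358 = -0.156124 + 0.612481 = 0.456357.
Q̄ = (S₀/π) × [bracket] = (1361/π) × 0.456357 = 197.7 W/m².

Q̄ ≈ 198 W/m²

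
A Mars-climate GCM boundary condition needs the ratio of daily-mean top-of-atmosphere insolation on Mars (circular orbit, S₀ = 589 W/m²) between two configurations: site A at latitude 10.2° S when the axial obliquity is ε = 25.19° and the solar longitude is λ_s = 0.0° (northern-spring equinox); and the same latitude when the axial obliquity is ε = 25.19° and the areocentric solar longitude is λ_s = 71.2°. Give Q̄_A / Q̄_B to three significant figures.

Q̄_A / Q̄_B ≈ 1.24

— Configuration A (φ=-10.2°):
Solar declination: sin δ = sin ε · sin λ_s = sin 25.19° × sin 0.0° = 0.00000, so δ = +0.000°.
cos H₀ = −tan(-10.2°) tan(+0.000°) = 0.0000, H₀ = 1.5708 rad.
Bracket: H₀ sin φ sin δ + cos φ cos δ sin H₀ = 1.5708×-0.17708×0.00000 + 0.98420×1.00000×1.00000 = -0.000000 + 0.984200 = 0.984200.
Q̄ = (S₀/π) × [bracket] = (589/π) × 0.984200 = 184.52 W/m².
— Configuration B (φ=-10.2°):
sin δ = sin 25.19° × sin 71.2° = 0.40291, so δ = +23.760°.
cos H₀ = −tan(-10.2°) tan(+23.760°) = 0.0792, H₀ = 1.4915 rad.
Bracket: H₀ sin φ sin δ + cos φ cos δ sin H₀ = 1.4915×-0.17708×0.40291 + 0.98420×0.91524×0.99686 = -0.106415 + 0.897951 = 0.791536.
Q̄ = (S₀/π) × [bracket] = (589/π) × 0.791536 = 148.40 W/m².
Ratio Q̄_A / Q̄_B = 184.52 / 148.40 = 1.243.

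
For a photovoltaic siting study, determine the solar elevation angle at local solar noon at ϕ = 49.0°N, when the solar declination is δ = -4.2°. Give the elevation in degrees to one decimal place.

36.8°

At local noon the hour angle is zero, so the zenith angle equals |ϕ − δ| = |+49.0° − (-4.200°)| = 53.200°.
Elevation = 90° − 53.200° = 36.8°.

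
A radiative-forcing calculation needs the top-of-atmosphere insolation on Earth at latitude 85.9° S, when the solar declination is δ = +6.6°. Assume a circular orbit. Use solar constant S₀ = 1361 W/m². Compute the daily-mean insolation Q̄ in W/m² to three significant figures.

cos H₀ = −tan(-85.9°) tan(+6.600°) = 1.6142 ≥ 1 ⇒ polar night, H₀ = 0 and Q̄ = 0.

Q̄ ≈ 0.00 W/m²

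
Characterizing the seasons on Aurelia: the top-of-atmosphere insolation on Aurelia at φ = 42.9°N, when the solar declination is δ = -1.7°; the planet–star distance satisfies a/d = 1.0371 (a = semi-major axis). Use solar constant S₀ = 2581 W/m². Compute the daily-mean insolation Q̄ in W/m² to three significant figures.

Q̄ ≈ 619 W/m²

cos H₀ = −tan(+42.9°) tan(-1.700°) = 0.0276, H₀ = 1.5432 rad.
Bracket: H₀ sin φ sin δ + cos φ cos δ sin H₀ = 1.5432×0.68072×-0.02967 + 0.73254×0.99956×0.99962 = -0.031168 + 0.731939 = 0.700771.
Inverse-square distance factor (a/d)² = 1.0371² = 1.075576.
Q̄ = (S₀/π) × 1.075576 × [bracket] = (2581/π) × 1.075576 × 0.700771 = 619.2 W/m².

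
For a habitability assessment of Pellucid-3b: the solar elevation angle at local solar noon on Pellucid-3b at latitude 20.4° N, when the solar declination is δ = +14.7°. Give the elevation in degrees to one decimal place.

At local noon the hour angle is zero, so the zenith angle equals |φ − δ| = |+20.4° − (+14.700°)| = 5.700°.
Elevation = 90° − 5.700° = 84.3°.

84.3°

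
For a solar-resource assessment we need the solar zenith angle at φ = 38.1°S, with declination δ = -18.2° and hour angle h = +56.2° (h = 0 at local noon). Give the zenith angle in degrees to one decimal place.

θ_z = 52.5°

cos θ_z = sin φ sin δ + cos φ cos δ cos h = 0.192722 + 0.415868 = 0.608590.
θ_z = arccos(0.608590) = 52.5°.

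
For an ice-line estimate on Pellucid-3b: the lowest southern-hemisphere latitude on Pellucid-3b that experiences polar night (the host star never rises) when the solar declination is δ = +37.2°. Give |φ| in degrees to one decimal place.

|φ| = 52.8°

Polar night requires cos H₀ = −tan φ tan δ ≥ 1, i.e. tan φ tan δ ≤ −1.
The boundary is |tan φ| · |tan δ| = 1, so |φ| = 90° − |δ| = 90° − 37.2° = 52.8° in the southern hemisphere.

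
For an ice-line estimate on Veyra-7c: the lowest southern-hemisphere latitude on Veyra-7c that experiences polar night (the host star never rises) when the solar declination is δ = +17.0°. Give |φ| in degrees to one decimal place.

|φ| = 73.0°

Polar night requires cos H₀ = −tan φ tan δ ≥ 1, i.e. tan φ tan δ ≤ −1.
The boundary is |tan φ| · |tan δ| = 1, so |φ| = 90° − |δ| = 90° − 17.0° = 73.0° in the southern hemisphere.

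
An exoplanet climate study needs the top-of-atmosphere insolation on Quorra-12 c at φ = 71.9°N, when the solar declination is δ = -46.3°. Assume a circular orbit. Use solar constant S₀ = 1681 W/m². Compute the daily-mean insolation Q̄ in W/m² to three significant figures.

cos H₀ = −tan(+71.9°) tan(-46.300°) = 3.2016 ≥ 1 ⇒ polar night, H₀ = 0 and Q̄ = 0.

Q̄ ≈ 0.00 W/m²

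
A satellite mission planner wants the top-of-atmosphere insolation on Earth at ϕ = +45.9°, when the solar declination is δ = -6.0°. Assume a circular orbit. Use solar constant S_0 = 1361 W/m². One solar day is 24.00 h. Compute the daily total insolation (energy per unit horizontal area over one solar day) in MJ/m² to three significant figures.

cos h₀ = −tan(+45.9°) tan(-6.000°) = 0.1085, h₀ = 1.4621 rad.
Bracket: h₀ sin ϕ sin δ + cos ϕ cos δ sin h₀ = 1.4621×0.71813×-0.10453 + 0.69591×0.99452×0.99410 = -0.109754 + 0.688013 = 0.578259.
Q̄ = (S_0/π) × [bracket] = (1361/π) × 0.578259 = 250.51 W/m².
Daily total = Q̄ × 24.00 h × 3600 s/h = 250.51 × 24.00 × 3600 / 10⁶ = 21.64 MJ/m².

21.6 MJ/m²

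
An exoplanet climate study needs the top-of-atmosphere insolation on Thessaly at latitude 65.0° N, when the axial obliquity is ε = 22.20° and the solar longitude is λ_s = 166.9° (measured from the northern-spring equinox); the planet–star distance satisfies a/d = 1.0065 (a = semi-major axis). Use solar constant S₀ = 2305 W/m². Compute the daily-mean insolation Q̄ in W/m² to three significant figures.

Solar declination: sin δ = sin ε · sin λ_s = sin 22.20° × sin 166.9° = 0.08564, so δ = +4.913°.
cos H₀ = −tan(+65.0°) tan(+4.913°) = -0.1843, H₀ = 1.7562 rad.
Bracket: H₀ sin φ sin δ + cos φ cos δ sin H₀ = 1.7562×0.90631×0.08564 + 0.42262×0.99633×0.98286 = 0.136310 + 0.413852 = 0.550162.
Inverse-square distance factor (a/d)² = 1.0065² = 1.013042.
Q̄ = (S₀/π) × 1.013042 × [bracket] = (2305/π) × 1.013042 × 0.550162 = 408.9 W/m².

Q̄ ≈ 409 W/m²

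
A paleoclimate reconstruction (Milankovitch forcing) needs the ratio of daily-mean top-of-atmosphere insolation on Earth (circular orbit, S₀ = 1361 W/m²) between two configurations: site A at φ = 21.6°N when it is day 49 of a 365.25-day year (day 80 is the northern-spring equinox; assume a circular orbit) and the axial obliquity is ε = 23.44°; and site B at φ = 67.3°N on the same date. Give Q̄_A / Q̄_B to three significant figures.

Q̄_A / Q̄_B ≈ 6.04

— Configuration A (φ=+21.6°):
Solar longitude: λ_s = 360° × (49 − 80)/365.25 = -30.554°, i.e. -30.554° + 360° = 329.446°.
sin δ = sin 23.44° × sin 329.446° = -0.20222, so δ = -11.667°.
cos H₀ = −tan(+21.6°) tan(-11.667°) = 0.0818, H₀ = 1.4890 rad.
Bracket: H₀ sin φ sin δ + cos φ cos δ sin H₀ = 1.4890×0.36812×-0.20222 + 0.92978×0.97934×0.99665 = -0.110843 + 0.907520 = 0.796677.
Q̄ = (S₀/π) × [bracket] = (1361/π) × 0.796677 = 345.14 W/m².
— Configuration B (φ=+67.3°):
cos H₀ = −tan(+67.3°) tan(-11.667°) = 0.4936, H₀ = 1.0546 rad.
Bracket: H₀ sin φ sin δ + cos φ cos δ sin H₀ = 1.0546×0.92254×-0.20222 + 0.38591×0.97934×0.86968 = -0.196742 + 0.328684 = 0.131942.
Q̄ = (S₀/π) × [bracket] = (1361/π) × 0.131942 = 57.160 W/m².
Ratio Q̄_A / Q̄_B = 345.14 / 57.160 = 6.038.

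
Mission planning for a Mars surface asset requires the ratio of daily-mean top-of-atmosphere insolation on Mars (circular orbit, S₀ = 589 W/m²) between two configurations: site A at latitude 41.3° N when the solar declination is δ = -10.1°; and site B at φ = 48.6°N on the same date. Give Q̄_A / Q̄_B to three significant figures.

— Configuration A (φ=+41.3°):
cos H₀ = −tan(+41.3°) tan(-10.100°) = 0.1565, H₀ = 1.4137 rad.
Bracket: H₀ sin φ sin δ + cos φ cos δ sin H₀ = 1.4137×0.66000×-0.17537 + 0.75126×0.98450×0.98768 = -0.163628 + 0.730503 = 0.566875.
Q̄ = (S₀/π) × [bracket] = (589/π) × 0.566875 = 106.28 W/m².
— Configuration B (φ=+48.6°):
cos H₀ = −tan(+48.6°) tan(-10.100°) = 0.2020, H₀ = 1.3674 rad.
Bracket: H₀ sin φ sin δ + cos φ cos δ sin H₀ = 1.3674×0.75011×-0.17537 + 0.66131×0.98450×0.97938 = -0.179877 + 0.637635 = 0.457758.
Q̄ = (S₀/π) × [bracket] = (589/π) × 0.457758 = 85.823 W/m².
Ratio Q̄_A / Q̄_B = 106.28 / 85.823 = 1.238.

Q̄_A / Q̄_B ≈ 1.24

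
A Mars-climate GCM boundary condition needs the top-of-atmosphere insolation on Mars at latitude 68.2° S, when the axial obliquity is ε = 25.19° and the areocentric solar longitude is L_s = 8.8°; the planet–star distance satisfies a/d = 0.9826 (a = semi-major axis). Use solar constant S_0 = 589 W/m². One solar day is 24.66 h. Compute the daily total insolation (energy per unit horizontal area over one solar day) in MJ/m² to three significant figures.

sin δ = sin 25.19° × sin 8.8° = 0.06511, so δ = +3.733°.
cos h₀ = −tan(-68.2°) tan(+3.733°) = 0.1631, h₀ = 1.4069 rad.
Bracket: h₀ sin ϕ sin δ + cos ϕ cos δ sin h₀ = 1.4069×-0.92849×0.06511 + 0.37137×0.99788×0.98660 = -0.085053 + 0.365617 = 0.280564.
Inverse-square distance factor (a/d)² = 0.9826² = 0.965503.
Q̄ = (S_0/π) × 0.965503 × [bracket] = (589/π) × 0.965503 × 0.280564 = 50.787 W/m².
Daily total = Q̄ × 24.66 h × 3600 s/h = 50.787 × 24.66 × 3600 / 10⁶ = 4.509 MJ/m².

4.51 MJ/m²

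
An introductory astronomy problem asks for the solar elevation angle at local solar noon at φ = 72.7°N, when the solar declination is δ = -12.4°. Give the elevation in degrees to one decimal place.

4.9°

At local noon the hour angle is zero, so the zenith angle equals |φ − δ| = |+72.7° − (-12.400°)| = 85.100°.
Elevation = 90° − 85.100° = 4.9°.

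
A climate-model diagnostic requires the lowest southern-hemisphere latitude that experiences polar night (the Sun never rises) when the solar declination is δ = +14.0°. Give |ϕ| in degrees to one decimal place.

Polar night requires cos h₀ = −tan ϕ tan δ ≥ 1, i.e. tan ϕ tan δ ≤ −1.
The boundary is |tan ϕ| · |tan δ| = 1, so |ϕ| = 90° − |δ| = 90° − 14.0° = 76.0° in the southern hemisphere.

|ϕ| = 76.0°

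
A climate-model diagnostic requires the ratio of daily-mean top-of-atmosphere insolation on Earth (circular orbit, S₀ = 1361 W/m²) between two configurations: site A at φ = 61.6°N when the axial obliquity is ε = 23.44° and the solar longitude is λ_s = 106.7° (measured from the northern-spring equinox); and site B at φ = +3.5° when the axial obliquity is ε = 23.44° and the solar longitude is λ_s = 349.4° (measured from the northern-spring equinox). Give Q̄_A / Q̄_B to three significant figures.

Q̄_A / Q̄_B ≈ 1.11

— Configuration A (φ=+61.6°):
Solar declination: sin δ = sin ε · sin λ_s = sin 23.44° × sin 106.7° = 0.38101, so δ = +22.396°.
cos H₀ = −tan(+61.6°) tan(+22.396°) = -0.7622, H₀ = 2.4374 rad.
Bracket: H₀ sin φ sin δ + cos φ cos δ sin H₀ = 2.4374×0.87965×0.38101 + 0.47562×0.92457×0.64740 = 0.816908 + 0.284690 = 1.101598.
Q̄ = (S₀/π) × [bracket] = (1361/π) × 1.101598 = 477.23 W/m².
— Configuration B (φ=+3.5°):
Solar declination: sin δ = sin ε · sin λ_s = sin 23.44° × sin 349.4° = -0.07317, so δ = -4.196°.
cos H₀ = −tan(+3.5°) tan(-4.196°) = 0.0045, H₀ = 1.5663 rad.
Bracket: H₀ sin φ sin δ + cos φ cos δ sin H₀ = 1.5663×0.06105×-0.07317 + 0.99813×0.99732×0.99999 = -0.006997 + 0.995445 = 0.988448.
Q̄ = (S₀/π) × [bracket] = (1361/π) × 0.988448 = 428.22 W/m².
Ratio Q̄_A / Q̄_B = 477.23 / 428.22 = 1.114.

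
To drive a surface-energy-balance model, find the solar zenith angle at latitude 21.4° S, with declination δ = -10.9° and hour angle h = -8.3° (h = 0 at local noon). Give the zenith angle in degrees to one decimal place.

cos θ_z = sin ϕ sin δ + cos ϕ cos δ cos h = 0.068997 + 0.904682 = 0.973679.
θ_z = arccos(0.973679) = 13.2°.

θ_z = 13.2°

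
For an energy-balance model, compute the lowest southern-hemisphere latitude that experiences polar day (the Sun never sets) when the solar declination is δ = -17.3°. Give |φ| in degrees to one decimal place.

|φ| = 72.7°

Polar day requires cos H₀ = −tan φ tan δ ≤ −1, i.e. tan φ tan δ ≥ 1.
The boundary is |tan φ| · |tan δ| = 1, so |φ| = 90° − |δ| = 90° − 17.3° = 72.7° in the southern hemisphere.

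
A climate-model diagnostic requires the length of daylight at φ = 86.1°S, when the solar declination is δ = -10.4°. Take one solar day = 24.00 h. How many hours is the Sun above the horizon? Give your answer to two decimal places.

24.00 h

Sunrise equation: cos H₀ = −tan φ · tan δ = -2.6922 ≤ −1, so the Sun never sets (polar day) and H₀ = π.
Daylight = 2H₀/(2π) × 24.00 h = (3.1416/π) × 24.00 = 24.00 h.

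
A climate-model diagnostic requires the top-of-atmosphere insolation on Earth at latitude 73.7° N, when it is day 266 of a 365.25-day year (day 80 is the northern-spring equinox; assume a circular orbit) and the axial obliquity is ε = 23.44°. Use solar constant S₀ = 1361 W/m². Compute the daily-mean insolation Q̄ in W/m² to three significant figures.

Q̄ ≈ 107 W/m²

Solar longitude: λ_s = 360° × (266 − 80)/365.25 = 183.326°.
sin δ = sin 23.44° × sin 183.326° = -0.02308, so δ = -1.323°.
cos H₀ = −tan(+73.7°) tan(-1.323°) = 0.0790, H₀ = 1.4918 rad.
Bracket: H₀ sin φ sin δ + cos φ cos δ sin H₀ = 1.4918×0.95981×-0.02308 + 0.28067×0.99973×0.99688 = -0.033047 + 0.279719 = 0.246672.
Q̄ = (S₀/π) × [bracket] = (1361/π) × 0.246672 = 106.9 W/m².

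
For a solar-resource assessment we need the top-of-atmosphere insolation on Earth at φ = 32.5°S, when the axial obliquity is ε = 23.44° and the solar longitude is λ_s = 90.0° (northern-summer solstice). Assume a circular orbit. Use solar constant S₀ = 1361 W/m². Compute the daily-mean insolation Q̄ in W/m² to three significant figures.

Q̄ ≈ 203 W/m²

Solar declination: sin δ = sin ε · sin λ_s = sin 23.44° × sin 90.0° = 0.39779, so δ = +23.440°.
cos H₀ = −tan(-32.5°) tan(+23.440°) = 0.2762, H₀ = 1.2909 rad.
Bracket: H₀ sin φ sin δ + cos φ cos δ sin H₀ = 1.2909×-0.53730×0.39779 + 0.84339×0.91748×0.96110 = -0.275907 + 0.743693 = 0.467786.
Q̄ = (S₀/π) × [bracket] = (1361/π) × 0.467786 = 202.7 W/m².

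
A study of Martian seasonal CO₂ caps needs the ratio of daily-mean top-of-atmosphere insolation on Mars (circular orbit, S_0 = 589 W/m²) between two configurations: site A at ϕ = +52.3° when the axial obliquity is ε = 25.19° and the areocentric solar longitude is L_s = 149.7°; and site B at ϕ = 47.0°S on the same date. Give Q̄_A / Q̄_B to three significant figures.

— Configuration A (ϕ=+52.3°):
sin δ = sin 25.19° × sin 149.7° = 0.21474, so δ = +12.400°.
cos h₀ = −tan(+52.3°) tan(+12.400°) = -0.2845, h₀ = 1.8593 rad.
Bracket: h₀ sin ϕ sin δ + cos ϕ cos δ sin h₀ = 1.8593×0.79122×0.21474 + 0.61153×0.97667×0.95868 = 0.315907 + 0.572584 = 0.888491.
Q̄ = (S_0/π) × [bracket] = (589/π) × 0.888491 = 166.58 W/m².
— Configuration B (ϕ=-47.0°):
cos h₀ = −tan(-47.0°) tan(+12.400°) = 0.2358, h₀ = 1.3328 rad.
Bracket: h₀ sin ϕ sin δ + cos ϕ cos δ sin h₀ = 1.3328×-0.73135×0.21474 + 0.68200×0.97667×0.97181 = -0.209316 + 0.647312 = 0.437996.
Q̄ = (S_0/π) × [bracket] = (589/π) × 0.437996 = 82.117 W/m².
Ratio Q̄_A / Q̄_B = 166.58 / 82.117 = 2.029.

Q̄_A / Q̄_B ≈ 2.03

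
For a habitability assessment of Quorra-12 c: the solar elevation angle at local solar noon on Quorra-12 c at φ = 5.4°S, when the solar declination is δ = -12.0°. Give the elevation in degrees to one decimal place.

83.4°

At local noon the hour angle is zero, so the zenith angle equals |φ − δ| = |-5.4° − (-12.000°)| = 6.600°.
Elevation = 90° − 6.600° = 83.4°.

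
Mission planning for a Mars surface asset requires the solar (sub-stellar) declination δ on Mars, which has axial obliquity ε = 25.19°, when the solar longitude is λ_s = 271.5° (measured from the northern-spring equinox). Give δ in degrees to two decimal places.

sin δ = sin ε · sin λ_s = sin 25.19° × sin 271.5° = -0.425476.
δ = arcsin(-0.425476) = -25.18°.

δ = -25.18°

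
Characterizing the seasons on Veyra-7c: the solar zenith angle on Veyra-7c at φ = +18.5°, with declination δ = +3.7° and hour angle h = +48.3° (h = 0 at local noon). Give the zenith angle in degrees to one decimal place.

θ_z = 49.5°

cos θ_z = sin φ sin δ + cos φ cos δ cos h = 0.020476 + 0.629539 = 0.650015.
θ_z = arccos(0.650015) = 49.5°.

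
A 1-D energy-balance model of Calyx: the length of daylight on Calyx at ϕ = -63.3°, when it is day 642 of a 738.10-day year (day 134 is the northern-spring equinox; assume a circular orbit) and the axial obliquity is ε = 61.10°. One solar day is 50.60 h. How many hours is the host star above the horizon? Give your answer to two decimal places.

50.60 h

Solar longitude: L_s = 360° × (642 − 134)/738.10 = 247.771°.
sin δ = sin 61.10° × sin 247.771° = -0.81040, so δ = -54.135°.
Sunrise equation: cos h₀ = −tan ϕ · tan δ = -2.7502 ≤ −1, so the host star never sets (polar day) and h₀ = π.
Daylight = 2h₀/(2π) × 50.60 h = (3.1416/π) × 50.60 = 50.60 h.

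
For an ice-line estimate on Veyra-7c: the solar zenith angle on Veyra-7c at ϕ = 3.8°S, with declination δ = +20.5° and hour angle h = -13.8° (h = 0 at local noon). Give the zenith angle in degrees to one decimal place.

cos θ_z = sin ϕ sin δ + cos ϕ cos δ cos h = -0.023210 + 0.907635 = 0.884425.
θ_z = arccos(0.884425) = 27.8°.

θ_z = 27.8°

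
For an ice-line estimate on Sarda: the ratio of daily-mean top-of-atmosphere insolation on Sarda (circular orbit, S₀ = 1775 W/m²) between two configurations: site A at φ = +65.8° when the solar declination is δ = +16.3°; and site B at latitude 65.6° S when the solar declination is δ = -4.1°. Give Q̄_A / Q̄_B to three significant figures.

Q̄_A / Q̄_B ≈ 1.70

— Configuration A (φ=+65.8°):
cos H₀ = −tan(+65.8°) tan(+16.300°) = -0.6507, H₀ = 2.2793 rad.
Bracket: H₀ sin φ sin δ + cos φ cos δ sin H₀ = 2.2793×0.91212×0.28067 + 0.40992×0.95981×0.75936 = 0.583512 + 0.298767 = 0.882279.
Q̄ = (S₀/π) × [bracket] = (1775/π) × 0.882279 = 498.49 W/m².
— Configuration B (φ=-65.6°):
cos H₀ = −tan(-65.6°) tan(-4.100°) = -0.1580, H₀ = 1.7295 rad.
Bracket: H₀ sin φ sin δ + cos φ cos δ sin H₀ = 1.7295×-0.91068×-0.07150 + 0.41310×0.99744×0.98744 = 0.112614 + 0.406867 = 0.519481.
Q̄ = (S₀/π) × [bracket] = (1775/π) × 0.519481 = 293.51 W/m².
Ratio Q̄_A / Q̄_B = 498.49 / 293.51 = 1.698.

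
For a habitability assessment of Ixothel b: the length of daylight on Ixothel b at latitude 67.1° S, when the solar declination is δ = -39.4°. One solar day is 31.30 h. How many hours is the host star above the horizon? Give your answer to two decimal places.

Sunrise equation: cos h₀ = −tan ϕ · tan δ = -1.9445 ≤ −1, so the host star never sets (polar day) and h₀ = π.
Daylight = 2h₀/(2π) × 31.30 h = (3.1416/π) × 31.30 = 31.30 h.

31.30 h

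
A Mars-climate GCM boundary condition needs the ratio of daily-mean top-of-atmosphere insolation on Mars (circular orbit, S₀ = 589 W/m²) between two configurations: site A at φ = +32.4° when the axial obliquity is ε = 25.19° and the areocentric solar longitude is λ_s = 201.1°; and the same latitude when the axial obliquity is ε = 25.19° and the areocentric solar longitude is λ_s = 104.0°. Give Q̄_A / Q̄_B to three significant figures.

— Configuration A (φ=+32.4°):
sin δ = sin 25.19° × sin 201.1° = -0.15322, so δ = -8.814°.
cos H₀ = −tan(+32.4°) tan(-8.814°) = 0.0984, H₀ = 1.4722 rad.
Bracket: H₀ sin φ sin δ + cos φ cos δ sin H₀ = 1.4722×0.53583×-0.15322 + 0.84433×0.98819×0.99515 = -0.120867 + 0.830312 = 0.709445.
Q̄ = (S₀/π) × [bracket] = (589/π) × 0.709445 = 133.01 W/m².
— Configuration B (φ=+32.4°):
sin δ = sin 25.19° × sin 104.0° = 0.41298, so δ = +24.392°.
cos H₀ = −tan(+32.4°) tan(+24.392°) = -0.2878, H₀ = 1.8627 rad.
Bracket: H₀ sin φ sin δ + cos φ cos δ sin H₀ = 1.8627×0.53583×0.41298 + 0.84433×0.91074×0.95770 = 0.412191 + 0.736438 = 1.148629.
Q̄ = (S₀/π) × [bracket] = (589/π) × 1.148629 = 215.35 W/m².
Ratio Q̄_A / Q̄_B = 133.01 / 215.35 = 0.6176.

Q̄_A / Q̄_B ≈ 0.618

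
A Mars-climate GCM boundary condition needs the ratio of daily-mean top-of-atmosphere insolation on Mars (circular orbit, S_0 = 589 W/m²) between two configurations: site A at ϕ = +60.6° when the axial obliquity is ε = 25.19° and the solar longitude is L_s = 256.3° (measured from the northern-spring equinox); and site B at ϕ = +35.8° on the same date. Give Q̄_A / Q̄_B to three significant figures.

— Configuration A (ϕ=+60.6°):
Solar declination: sin δ = sin ε · sin L_s = sin 25.19° × sin 256.3° = -0.41351, so δ = -24.426°.
cos h₀ = −tan(+60.6°) tan(-24.426°) = 0.8060, h₀ = 0.6334 rad.
Bracket: h₀ sin ϕ sin δ + cos ϕ cos δ sin h₀ = 0.6334×0.87121×-0.41351 + 0.49090×0.91050×0.59191 = -0.228185 + 0.264563 = 0.036378.
Q̄ = (S_0/π) × [bracket] = (589/π) × 0.036378 = 6.8203 W/m².
— Configuration B (ϕ=+35.8°):
cos h₀ = −tan(+35.8°) tan(-24.426°) = 0.3276, h₀ = 1.2371 rad.
Bracket: h₀ sin ϕ sin δ + cos ϕ cos δ sin h₀ = 1.2371×0.58496×-0.41351 + 0.81106×0.91050×0.94483 = -0.299238 + 0.697729 = 0.398491.
Q̄ = (S_0/π) × [bracket] = (589/π) × 0.398491 = 74.711 W/m².
Ratio Q̄_A / Q̄_B = 6.8203 / 74.711 = 0.09129.

Q̄_A / Q̄_B ≈ 0.0913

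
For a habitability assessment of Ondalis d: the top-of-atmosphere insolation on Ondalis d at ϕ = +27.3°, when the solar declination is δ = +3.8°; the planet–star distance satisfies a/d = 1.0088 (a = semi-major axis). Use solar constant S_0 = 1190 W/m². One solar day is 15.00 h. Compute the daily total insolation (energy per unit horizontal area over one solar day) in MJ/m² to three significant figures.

19.5 MJ/m²

cos h₀ = −tan(+27.3°) tan(+3.800°) = -0.0343, h₀ = 1.6051 rad.
Bracket: h₀ sin ϕ sin δ + cos ϕ cos δ sin h₀ = 1.6051×0.45865×0.06627 + 0.88862×0.99780×0.99941 = 0.048787 + 0.886142 = 0.934929.
Inverse-square distance factor (a/d)² = 1.0088² = 1.017677.
Q̄ = (S_0/π) × 1.017677 × [bracket] = (1190/π) × 1.017677 × 0.934929 = 360.40 W/m².
Daily total = Q̄ × 15.00 h × 3600 s/h = 360.40 × 15.00 × 3600 / 10⁶ = 19.46 MJ/m².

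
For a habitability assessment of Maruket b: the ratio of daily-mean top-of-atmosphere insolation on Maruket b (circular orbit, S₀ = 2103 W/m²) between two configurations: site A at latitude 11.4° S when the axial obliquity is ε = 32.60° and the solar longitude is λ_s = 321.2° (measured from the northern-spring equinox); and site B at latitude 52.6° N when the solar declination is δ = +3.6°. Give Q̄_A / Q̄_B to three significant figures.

— Configuration A (φ=-11.4°):
Solar declination: sin δ = sin ε · sin λ_s = sin 32.60° × sin 321.2° = -0.33760, so δ = -19.730°.
cos H₀ = −tan(-11.4°) tan(-19.730°) = -0.0723, H₀ = 1.6432 rad.
Bracket: H₀ sin φ sin δ + cos φ cos δ sin H₀ = 1.6432×-0.19766×-0.33760 + 0.98027×0.94129×0.99738 = 0.109651 + 0.920301 = 1.029952.
Q̄ = (S₀/π) × [bracket] = (2103/π) × 1.029952 = 689.46 W/m².
— Configuration B (φ=+52.6°):
cos H₀ = −tan(+52.6°) tan(+3.600°) = -0.0823, H₀ = 1.6532 rad.
Bracket: H₀ sin φ sin δ + cos φ cos δ sin H₀ = 1.6532×0.79441×0.06279 + 0.60738×0.99803×0.99661 = 0.082463 + 0.604128 = 0.686591.
Q̄ = (S₀/π) × [bracket] = (2103/π) × 0.686591 = 459.61 W/m².
Ratio Q̄_A / Q̄_B = 689.46 / 459.61 = 1.500.

Q̄_A / Q̄_B ≈ 1.50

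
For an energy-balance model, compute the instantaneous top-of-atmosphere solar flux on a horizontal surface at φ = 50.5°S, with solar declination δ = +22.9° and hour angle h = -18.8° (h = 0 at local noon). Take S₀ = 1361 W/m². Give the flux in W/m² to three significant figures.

cos θ_z = sin φ sin δ + cos φ cos δ cos h = -0.300258 + 0.554685 = 0.254427.
Flux = S₀ · cos θ_z = 1361 × 0.254427 = 346.3 W/m².

346 W/m²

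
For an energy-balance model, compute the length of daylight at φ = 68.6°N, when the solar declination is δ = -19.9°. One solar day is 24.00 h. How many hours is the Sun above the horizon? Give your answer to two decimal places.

cos H₀ = −tan φ · tan δ = −tan(+68.6°) × tan(-19.900°) = 0.9237, so H₀ = 0.3932 rad = 22.53°.
Daylight = 2H₀/(2π) × 24.00 h = (0.3932/π) × 24.00 = 3.00 h.

3.00 h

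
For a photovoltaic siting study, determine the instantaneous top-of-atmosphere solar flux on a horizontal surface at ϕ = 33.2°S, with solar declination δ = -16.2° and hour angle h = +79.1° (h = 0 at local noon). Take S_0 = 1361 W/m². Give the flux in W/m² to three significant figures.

415 W/m²

cos θ_z = sin ϕ sin δ + cos ϕ cos δ cos h = 0.152765 + 0.151946 = 0.304711.
Flux = S_0 · cos θ_z = 1361 × 0.304711 = 414.7 W/m².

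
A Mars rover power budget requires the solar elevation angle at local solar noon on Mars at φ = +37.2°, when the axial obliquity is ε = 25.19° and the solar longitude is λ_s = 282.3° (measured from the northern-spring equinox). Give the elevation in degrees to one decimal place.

28.2°

Solar declination: sin δ = sin ε · sin λ_s = sin 25.19° × sin 282.3° = -0.41585, so δ = -24.573°.
At local noon the hour angle is zero, so the zenith angle equals |φ − δ| = |+37.2° − (-24.573°)| = 61.773°.
Elevation = 90° − 61.773° = 28.2°.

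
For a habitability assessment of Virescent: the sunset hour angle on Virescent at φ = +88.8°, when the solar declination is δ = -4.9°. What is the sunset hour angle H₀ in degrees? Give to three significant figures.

cos H₀ = −tan φ · tan δ = 4.0927 ≥ 1, so the host star never rises (polar night) and H₀ = 0.

H₀ = 0.00°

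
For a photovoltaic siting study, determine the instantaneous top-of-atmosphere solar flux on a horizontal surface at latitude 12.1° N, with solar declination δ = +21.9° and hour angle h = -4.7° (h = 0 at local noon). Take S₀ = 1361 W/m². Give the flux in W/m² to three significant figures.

1.34e+03 W/m²

cos θ_z = sin φ sin δ + cos φ cos δ cos h = 0.078185 + 0.904172 = 0.982357.
Flux = S₀ · cos θ_z = 1361 × 0.982357 = 1337 W/m².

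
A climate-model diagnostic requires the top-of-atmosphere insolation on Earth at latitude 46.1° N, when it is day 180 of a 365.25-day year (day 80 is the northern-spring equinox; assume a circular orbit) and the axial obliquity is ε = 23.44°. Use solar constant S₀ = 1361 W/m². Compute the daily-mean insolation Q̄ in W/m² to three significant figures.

Solar longitude: λ_s = 360° × (180 − 80)/365.25 = 98.563°.
sin δ = sin 23.44° × sin 98.563° = 0.39335, so δ = +23.163°.
cos H₀ = −tan(+46.1°) tan(+23.163°) = -0.4446, H₀ = 2.0315 rad.
Bracket: H₀ sin φ sin δ + cos φ cos δ sin H₀ = 2.0315×0.72055×0.39335 + 0.69340×0.91939×0.89573 = 0.575785 + 0.571032 = 1.146817.
Q̄ = (S₀/π) × [bracket] = (1361/π) × 1.146817 = 496.8 W/m².

Q̄ ≈ 497 W/m²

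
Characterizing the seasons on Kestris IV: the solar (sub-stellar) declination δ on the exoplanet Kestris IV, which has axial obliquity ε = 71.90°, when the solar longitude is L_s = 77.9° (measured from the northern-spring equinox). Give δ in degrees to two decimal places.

sin δ = sin ε · sin L_s = sin 71.90° × sin 77.9° = 0.929398.
δ = arcsin(0.929398) = +68.34°.

δ = +68.34°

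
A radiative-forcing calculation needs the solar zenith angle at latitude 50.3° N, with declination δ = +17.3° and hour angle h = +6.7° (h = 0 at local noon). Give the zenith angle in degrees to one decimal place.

cos θ_z = sin φ sin δ + cos φ cos δ cos h = 0.228800 + 0.605705 = 0.834505.
θ_z = arccos(0.834505) = 33.4°.

θ_z = 33.4°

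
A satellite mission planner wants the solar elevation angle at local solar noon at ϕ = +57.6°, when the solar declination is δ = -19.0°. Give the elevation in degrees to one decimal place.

At local noon the hour angle is zero, so the zenith angle equals |ϕ − δ| = |+57.6° − (-19.000°)| = 76.600°.
Elevation = 90° − 76.600° = 13.4°.

13.4°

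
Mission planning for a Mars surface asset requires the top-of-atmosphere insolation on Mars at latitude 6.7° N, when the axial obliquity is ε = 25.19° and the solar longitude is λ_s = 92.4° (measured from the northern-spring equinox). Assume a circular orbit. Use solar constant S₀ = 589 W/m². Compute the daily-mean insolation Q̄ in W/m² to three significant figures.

Q̄ ≈ 183 W/m²

Solar declination: sin δ = sin ε · sin λ_s = sin 25.19° × sin 92.4° = 0.42525, so δ = +25.166°.
cos H₀ = −tan(+6.7°) tan(+25.166°) = -0.0552, H₀ = 1.6260 rad.
Bracket: H₀ sin φ sin δ + cos φ cos δ sin H₀ = 1.6260×0.11667×0.42525 + 0.99317×0.90508×0.99848 = 0.080672 + 0.897532 = 0.978204.
Q̄ = (S₀/π) × [bracket] = (589/π) × 0.978204 = 183.4 W/m².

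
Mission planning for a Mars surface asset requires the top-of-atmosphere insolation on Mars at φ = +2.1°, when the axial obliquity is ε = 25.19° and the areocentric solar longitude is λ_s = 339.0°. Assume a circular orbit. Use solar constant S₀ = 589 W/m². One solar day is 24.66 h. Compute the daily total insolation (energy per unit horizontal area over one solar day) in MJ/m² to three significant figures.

sin δ = sin 25.19° × sin 339.0° = -0.15253, so δ = -8.774°.
cos H₀ = −tan(+2.1°) tan(-8.774°) = 0.0057, H₀ = 1.5651 rad.
Bracket: H₀ sin φ sin δ + cos φ cos δ sin H₀ = 1.5651×0.03664×-0.15253 + 0.99933×0.98830×0.99998 = -0.008747 + 0.987618 = 0.978871.
Q̄ = (S₀/π) × [bracket] = (589/π) × 0.978871 = 183.52 W/m².
Daily total = Q̄ × 24.66 h × 3600 s/h = 183.52 × 24.66 × 3600 / 10⁶ = 16.29 MJ/m².

16.3 MJ/m²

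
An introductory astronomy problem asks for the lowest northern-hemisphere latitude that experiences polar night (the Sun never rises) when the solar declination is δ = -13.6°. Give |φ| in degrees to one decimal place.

Polar night requires cos H₀ = −tan φ tan δ ≥ 1, i.e. tan φ tan δ ≤ −1.
The boundary is |tan φ| · |tan δ| = 1, so |φ| = 90° − |δ| = 90° − 13.6° = 76.4° in the northern hemisphere.

|φ| = 76.4°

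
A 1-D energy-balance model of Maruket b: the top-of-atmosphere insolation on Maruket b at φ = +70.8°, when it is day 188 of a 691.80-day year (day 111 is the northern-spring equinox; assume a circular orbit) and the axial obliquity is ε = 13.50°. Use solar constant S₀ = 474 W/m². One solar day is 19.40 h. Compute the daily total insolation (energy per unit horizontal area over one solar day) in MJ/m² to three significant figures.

6.11 MJ/m²

Solar longitude: λ_s = 360° × (188 − 111)/691.80 = 40.069°.
sin δ = sin 13.50° × sin 40.069° = 0.15027, so δ = +8.643°.
cos H₀ = −tan(+70.8°) tan(+8.643°) = -0.4365, H₀ = 2.0225 rad.
Bracket: H₀ sin φ sin δ + cos φ cos δ sin H₀ = 2.0225×0.94438×0.15027 + 0.32887×0.98864×0.89971 = 0.287017 + 0.292526 = 0.579543.
Q̄ = (S₀/π) × [bracket] = (474/π) × 0.579543 = 87.441 W/m².
Daily total = Q̄ × 19.40 h × 3600 s/h = 87.441 × 19.40 × 3600 / 10⁶ = 6.107 MJ/m².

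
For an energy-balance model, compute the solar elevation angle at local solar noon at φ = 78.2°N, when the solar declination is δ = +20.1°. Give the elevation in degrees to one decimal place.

At local noon the hour angle is zero, so the zenith angle equals |φ − δ| = |+78.2° − (+20.100°)| = 58.100°.
Elevation = 90° − 58.100° = 31.9°.

31.9°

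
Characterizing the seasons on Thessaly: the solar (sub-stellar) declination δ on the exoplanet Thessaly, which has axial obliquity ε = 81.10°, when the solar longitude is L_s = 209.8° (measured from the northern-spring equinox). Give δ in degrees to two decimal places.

sin δ = sin ε · sin L_s = sin 81.10° × sin 209.8° = -0.490990.
δ = arcsin(-0.490990) = -29.41°.

δ = -29.41°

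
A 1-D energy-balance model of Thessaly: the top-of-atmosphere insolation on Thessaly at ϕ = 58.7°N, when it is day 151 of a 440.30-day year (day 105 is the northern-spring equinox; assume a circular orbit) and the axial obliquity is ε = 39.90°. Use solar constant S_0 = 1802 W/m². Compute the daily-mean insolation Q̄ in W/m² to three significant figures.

Q̄ ≈ 646 W/m²

Solar longitude: L_s = 360° × (151 − 105)/440.30 = 37.611°.
sin δ = sin 39.90° × sin 37.611° = 0.39147, so δ = +23.046°.
cos h₀ = −tan(+58.7°) tan(+23.046°) = -0.6997, h₀ = 2.3458 rad.
Bracket: h₀ sin ϕ sin δ + cos ϕ cos δ sin h₀ = 2.3458×0.85446×0.39147 + 0.51952×0.92019×0.71443 = 0.784659 + 0.341538 = 1.126197.
Q̄ = (S_0/π) × [bracket] = (1802/π) × 1.126197 = 646.0 W/m².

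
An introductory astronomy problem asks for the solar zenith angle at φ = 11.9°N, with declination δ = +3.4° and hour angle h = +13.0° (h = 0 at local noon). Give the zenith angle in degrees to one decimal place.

θ_z = 15.4°

cos θ_z = sin φ sin δ + cos φ cos δ cos h = 0.012229 + 0.951752 = 0.963981.
θ_z = arccos(0.963981) = 15.4°.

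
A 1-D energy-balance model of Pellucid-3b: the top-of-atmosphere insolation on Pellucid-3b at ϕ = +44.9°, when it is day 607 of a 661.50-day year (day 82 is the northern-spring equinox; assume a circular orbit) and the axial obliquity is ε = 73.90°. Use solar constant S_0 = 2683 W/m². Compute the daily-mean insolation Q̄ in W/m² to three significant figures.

Solar longitude: L_s = 360° × (607 − 82)/661.50 = 285.714°.
sin δ = sin 73.90° × sin 285.714° = -0.92487, so δ = -67.649°.
cos h₀ = −tan(+44.9°) tan(-67.649°) = 2.4236 ≥ 1 ⇒ polar night, h₀ = 0 and Q̄ = 0.

Q̄ ≈ 0.00 W/m²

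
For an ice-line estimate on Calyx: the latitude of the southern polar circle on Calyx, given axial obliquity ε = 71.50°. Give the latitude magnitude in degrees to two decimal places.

The polar circle is the lowest latitude that experiences at least one full rotation of continuous darkness at the northern-summer solstice; it lies at |ϕ| = 90° − ε = 90° − 71.50° = 18.50°.

18.50°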